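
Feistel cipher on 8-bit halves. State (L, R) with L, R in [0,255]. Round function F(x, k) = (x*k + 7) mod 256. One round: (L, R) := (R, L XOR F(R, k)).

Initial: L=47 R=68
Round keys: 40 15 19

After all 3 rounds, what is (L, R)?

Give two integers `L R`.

Round 1 (k=40): L=68 R=136
Round 2 (k=15): L=136 R=187
Round 3 (k=19): L=187 R=96

Answer: 187 96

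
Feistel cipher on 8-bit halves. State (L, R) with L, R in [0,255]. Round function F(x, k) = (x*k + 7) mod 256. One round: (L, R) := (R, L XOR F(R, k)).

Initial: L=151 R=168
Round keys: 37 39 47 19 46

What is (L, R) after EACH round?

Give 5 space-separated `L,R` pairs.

Answer: 168,216 216,71 71,200 200,152 152,159

Derivation:
Round 1 (k=37): L=168 R=216
Round 2 (k=39): L=216 R=71
Round 3 (k=47): L=71 R=200
Round 4 (k=19): L=200 R=152
Round 5 (k=46): L=152 R=159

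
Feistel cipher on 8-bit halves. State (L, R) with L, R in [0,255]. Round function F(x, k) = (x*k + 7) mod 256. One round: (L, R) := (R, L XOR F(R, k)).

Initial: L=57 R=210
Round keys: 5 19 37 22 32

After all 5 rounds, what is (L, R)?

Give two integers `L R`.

Round 1 (k=5): L=210 R=24
Round 2 (k=19): L=24 R=29
Round 3 (k=37): L=29 R=32
Round 4 (k=22): L=32 R=218
Round 5 (k=32): L=218 R=103

Answer: 218 103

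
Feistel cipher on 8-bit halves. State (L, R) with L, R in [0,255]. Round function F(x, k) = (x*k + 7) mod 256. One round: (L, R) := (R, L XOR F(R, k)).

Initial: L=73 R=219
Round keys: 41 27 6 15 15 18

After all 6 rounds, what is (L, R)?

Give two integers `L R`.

Round 1 (k=41): L=219 R=83
Round 2 (k=27): L=83 R=19
Round 3 (k=6): L=19 R=42
Round 4 (k=15): L=42 R=110
Round 5 (k=15): L=110 R=83
Round 6 (k=18): L=83 R=179

Answer: 83 179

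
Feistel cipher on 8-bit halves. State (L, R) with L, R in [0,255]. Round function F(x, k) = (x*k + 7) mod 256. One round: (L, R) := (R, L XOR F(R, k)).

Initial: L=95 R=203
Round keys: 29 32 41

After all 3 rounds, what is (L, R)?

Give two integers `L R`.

Round 1 (k=29): L=203 R=89
Round 2 (k=32): L=89 R=236
Round 3 (k=41): L=236 R=138

Answer: 236 138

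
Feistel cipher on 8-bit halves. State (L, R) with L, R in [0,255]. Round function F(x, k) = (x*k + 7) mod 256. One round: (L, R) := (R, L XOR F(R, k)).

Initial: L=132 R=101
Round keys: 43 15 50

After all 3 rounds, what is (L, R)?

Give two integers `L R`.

Round 1 (k=43): L=101 R=122
Round 2 (k=15): L=122 R=72
Round 3 (k=50): L=72 R=109

Answer: 72 109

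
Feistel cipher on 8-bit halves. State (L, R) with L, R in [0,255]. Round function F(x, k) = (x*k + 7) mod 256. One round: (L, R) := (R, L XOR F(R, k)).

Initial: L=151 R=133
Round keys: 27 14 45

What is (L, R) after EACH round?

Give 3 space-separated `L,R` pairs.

Round 1 (k=27): L=133 R=153
Round 2 (k=14): L=153 R=224
Round 3 (k=45): L=224 R=254

Answer: 133,153 153,224 224,254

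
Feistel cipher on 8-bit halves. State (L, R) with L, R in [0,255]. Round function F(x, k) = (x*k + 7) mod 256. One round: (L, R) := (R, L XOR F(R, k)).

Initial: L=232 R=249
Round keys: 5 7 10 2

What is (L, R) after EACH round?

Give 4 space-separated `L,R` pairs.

Round 1 (k=5): L=249 R=12
Round 2 (k=7): L=12 R=162
Round 3 (k=10): L=162 R=87
Round 4 (k=2): L=87 R=23

Answer: 249,12 12,162 162,87 87,23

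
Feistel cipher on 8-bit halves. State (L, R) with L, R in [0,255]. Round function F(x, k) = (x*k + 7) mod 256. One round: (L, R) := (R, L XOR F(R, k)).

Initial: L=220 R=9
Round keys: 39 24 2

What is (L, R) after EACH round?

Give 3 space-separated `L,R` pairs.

Answer: 9,186 186,126 126,185

Derivation:
Round 1 (k=39): L=9 R=186
Round 2 (k=24): L=186 R=126
Round 3 (k=2): L=126 R=185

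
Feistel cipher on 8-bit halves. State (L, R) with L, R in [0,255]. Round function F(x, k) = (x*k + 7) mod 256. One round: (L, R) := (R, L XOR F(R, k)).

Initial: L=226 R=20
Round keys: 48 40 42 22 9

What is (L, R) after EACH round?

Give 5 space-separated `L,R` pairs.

Round 1 (k=48): L=20 R=37
Round 2 (k=40): L=37 R=219
Round 3 (k=42): L=219 R=208
Round 4 (k=22): L=208 R=60
Round 5 (k=9): L=60 R=243

Answer: 20,37 37,219 219,208 208,60 60,243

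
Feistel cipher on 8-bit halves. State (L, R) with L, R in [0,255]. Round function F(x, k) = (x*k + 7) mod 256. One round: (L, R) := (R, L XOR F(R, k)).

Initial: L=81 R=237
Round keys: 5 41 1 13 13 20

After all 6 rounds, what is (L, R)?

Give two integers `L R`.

Round 1 (k=5): L=237 R=249
Round 2 (k=41): L=249 R=5
Round 3 (k=1): L=5 R=245
Round 4 (k=13): L=245 R=125
Round 5 (k=13): L=125 R=149
Round 6 (k=20): L=149 R=214

Answer: 149 214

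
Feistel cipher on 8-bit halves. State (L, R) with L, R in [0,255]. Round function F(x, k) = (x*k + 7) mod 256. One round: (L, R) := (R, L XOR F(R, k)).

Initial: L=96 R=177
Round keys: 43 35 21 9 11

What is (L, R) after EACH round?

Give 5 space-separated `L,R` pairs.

Round 1 (k=43): L=177 R=162
Round 2 (k=35): L=162 R=156
Round 3 (k=21): L=156 R=113
Round 4 (k=9): L=113 R=156
Round 5 (k=11): L=156 R=202

Answer: 177,162 162,156 156,113 113,156 156,202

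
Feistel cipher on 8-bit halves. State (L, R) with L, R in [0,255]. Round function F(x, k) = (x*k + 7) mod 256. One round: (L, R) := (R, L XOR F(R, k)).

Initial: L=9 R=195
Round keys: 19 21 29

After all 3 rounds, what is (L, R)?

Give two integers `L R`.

Round 1 (k=19): L=195 R=137
Round 2 (k=21): L=137 R=135
Round 3 (k=29): L=135 R=219

Answer: 135 219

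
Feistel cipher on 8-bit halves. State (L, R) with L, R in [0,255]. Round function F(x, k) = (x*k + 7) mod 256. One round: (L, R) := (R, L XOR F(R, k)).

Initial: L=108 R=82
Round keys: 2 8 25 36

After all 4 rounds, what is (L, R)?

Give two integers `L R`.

Round 1 (k=2): L=82 R=199
Round 2 (k=8): L=199 R=109
Round 3 (k=25): L=109 R=107
Round 4 (k=36): L=107 R=126

Answer: 107 126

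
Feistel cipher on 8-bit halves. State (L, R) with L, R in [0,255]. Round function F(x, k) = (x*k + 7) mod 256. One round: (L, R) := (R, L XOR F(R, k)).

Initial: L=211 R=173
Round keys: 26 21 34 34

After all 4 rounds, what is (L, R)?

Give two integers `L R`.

Round 1 (k=26): L=173 R=74
Round 2 (k=21): L=74 R=180
Round 3 (k=34): L=180 R=165
Round 4 (k=34): L=165 R=69

Answer: 165 69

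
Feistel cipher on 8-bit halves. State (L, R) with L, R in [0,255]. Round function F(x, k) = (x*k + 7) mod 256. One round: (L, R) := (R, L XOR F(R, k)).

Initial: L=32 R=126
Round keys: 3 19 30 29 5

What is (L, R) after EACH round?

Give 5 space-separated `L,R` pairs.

Round 1 (k=3): L=126 R=161
Round 2 (k=19): L=161 R=132
Round 3 (k=30): L=132 R=222
Round 4 (k=29): L=222 R=169
Round 5 (k=5): L=169 R=138

Answer: 126,161 161,132 132,222 222,169 169,138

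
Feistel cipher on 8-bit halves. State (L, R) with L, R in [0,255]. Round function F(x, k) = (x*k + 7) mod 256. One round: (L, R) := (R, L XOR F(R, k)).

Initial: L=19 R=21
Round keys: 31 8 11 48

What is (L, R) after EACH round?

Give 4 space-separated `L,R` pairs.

Answer: 21,129 129,26 26,164 164,221

Derivation:
Round 1 (k=31): L=21 R=129
Round 2 (k=8): L=129 R=26
Round 3 (k=11): L=26 R=164
Round 4 (k=48): L=164 R=221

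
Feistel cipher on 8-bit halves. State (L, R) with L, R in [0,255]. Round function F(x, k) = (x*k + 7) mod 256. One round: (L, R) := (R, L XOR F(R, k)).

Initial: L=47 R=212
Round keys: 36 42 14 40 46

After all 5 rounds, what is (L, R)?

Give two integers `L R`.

Round 1 (k=36): L=212 R=248
Round 2 (k=42): L=248 R=99
Round 3 (k=14): L=99 R=137
Round 4 (k=40): L=137 R=12
Round 5 (k=46): L=12 R=166

Answer: 12 166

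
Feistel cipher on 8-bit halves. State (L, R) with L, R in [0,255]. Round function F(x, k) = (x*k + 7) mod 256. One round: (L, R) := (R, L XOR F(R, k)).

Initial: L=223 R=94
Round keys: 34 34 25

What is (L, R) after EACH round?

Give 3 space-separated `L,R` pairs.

Answer: 94,92 92,97 97,220

Derivation:
Round 1 (k=34): L=94 R=92
Round 2 (k=34): L=92 R=97
Round 3 (k=25): L=97 R=220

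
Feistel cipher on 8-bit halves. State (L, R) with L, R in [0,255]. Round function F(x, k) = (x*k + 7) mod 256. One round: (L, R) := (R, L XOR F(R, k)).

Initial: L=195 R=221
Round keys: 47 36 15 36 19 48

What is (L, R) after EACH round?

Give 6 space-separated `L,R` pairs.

Answer: 221,89 89,86 86,72 72,113 113,34 34,22

Derivation:
Round 1 (k=47): L=221 R=89
Round 2 (k=36): L=89 R=86
Round 3 (k=15): L=86 R=72
Round 4 (k=36): L=72 R=113
Round 5 (k=19): L=113 R=34
Round 6 (k=48): L=34 R=22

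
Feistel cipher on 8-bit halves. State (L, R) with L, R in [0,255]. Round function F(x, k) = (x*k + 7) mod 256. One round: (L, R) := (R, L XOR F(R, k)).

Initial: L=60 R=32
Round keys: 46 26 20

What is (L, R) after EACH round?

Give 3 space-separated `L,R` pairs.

Round 1 (k=46): L=32 R=251
Round 2 (k=26): L=251 R=165
Round 3 (k=20): L=165 R=16

Answer: 32,251 251,165 165,16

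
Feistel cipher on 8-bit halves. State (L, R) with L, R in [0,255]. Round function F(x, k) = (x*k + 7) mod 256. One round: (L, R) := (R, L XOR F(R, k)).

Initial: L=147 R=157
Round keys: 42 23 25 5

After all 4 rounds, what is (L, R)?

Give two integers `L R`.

Round 1 (k=42): L=157 R=90
Round 2 (k=23): L=90 R=128
Round 3 (k=25): L=128 R=221
Round 4 (k=5): L=221 R=216

Answer: 221 216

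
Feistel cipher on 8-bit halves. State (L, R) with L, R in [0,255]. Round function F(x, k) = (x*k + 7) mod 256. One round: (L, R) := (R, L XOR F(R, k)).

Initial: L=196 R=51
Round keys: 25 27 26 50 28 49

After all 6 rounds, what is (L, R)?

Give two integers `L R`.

Round 1 (k=25): L=51 R=198
Round 2 (k=27): L=198 R=218
Round 3 (k=26): L=218 R=237
Round 4 (k=50): L=237 R=139
Round 5 (k=28): L=139 R=214
Round 6 (k=49): L=214 R=118

Answer: 214 118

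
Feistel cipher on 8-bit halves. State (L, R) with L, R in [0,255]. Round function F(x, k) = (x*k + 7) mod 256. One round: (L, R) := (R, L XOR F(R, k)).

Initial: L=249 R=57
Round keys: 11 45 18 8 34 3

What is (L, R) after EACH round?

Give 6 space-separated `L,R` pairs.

Round 1 (k=11): L=57 R=131
Round 2 (k=45): L=131 R=55
Round 3 (k=18): L=55 R=102
Round 4 (k=8): L=102 R=0
Round 5 (k=34): L=0 R=97
Round 6 (k=3): L=97 R=42

Answer: 57,131 131,55 55,102 102,0 0,97 97,42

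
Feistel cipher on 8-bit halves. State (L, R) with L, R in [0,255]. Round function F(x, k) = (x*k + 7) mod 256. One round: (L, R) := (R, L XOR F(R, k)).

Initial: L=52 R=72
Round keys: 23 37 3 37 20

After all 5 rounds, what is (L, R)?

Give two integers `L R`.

Round 1 (k=23): L=72 R=75
Round 2 (k=37): L=75 R=150
Round 3 (k=3): L=150 R=130
Round 4 (k=37): L=130 R=71
Round 5 (k=20): L=71 R=17

Answer: 71 17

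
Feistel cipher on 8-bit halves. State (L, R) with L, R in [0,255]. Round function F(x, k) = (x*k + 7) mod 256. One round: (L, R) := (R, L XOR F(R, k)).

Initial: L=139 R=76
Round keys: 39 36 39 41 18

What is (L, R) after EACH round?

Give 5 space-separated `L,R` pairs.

Round 1 (k=39): L=76 R=16
Round 2 (k=36): L=16 R=11
Round 3 (k=39): L=11 R=164
Round 4 (k=41): L=164 R=64
Round 5 (k=18): L=64 R=35

Answer: 76,16 16,11 11,164 164,64 64,35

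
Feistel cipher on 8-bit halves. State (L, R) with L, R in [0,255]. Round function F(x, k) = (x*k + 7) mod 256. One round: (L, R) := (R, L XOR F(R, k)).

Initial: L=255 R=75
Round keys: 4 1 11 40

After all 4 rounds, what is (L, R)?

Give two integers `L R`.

Round 1 (k=4): L=75 R=204
Round 2 (k=1): L=204 R=152
Round 3 (k=11): L=152 R=67
Round 4 (k=40): L=67 R=231

Answer: 67 231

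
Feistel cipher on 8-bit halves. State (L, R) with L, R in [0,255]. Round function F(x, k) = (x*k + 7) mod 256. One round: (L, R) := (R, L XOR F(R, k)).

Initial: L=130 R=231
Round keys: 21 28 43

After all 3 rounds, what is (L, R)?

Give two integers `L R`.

Round 1 (k=21): L=231 R=120
Round 2 (k=28): L=120 R=192
Round 3 (k=43): L=192 R=63

Answer: 192 63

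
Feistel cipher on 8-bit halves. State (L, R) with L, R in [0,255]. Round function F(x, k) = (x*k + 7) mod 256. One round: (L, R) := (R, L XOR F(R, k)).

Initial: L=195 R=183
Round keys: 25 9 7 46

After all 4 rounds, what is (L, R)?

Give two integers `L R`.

Round 1 (k=25): L=183 R=37
Round 2 (k=9): L=37 R=227
Round 3 (k=7): L=227 R=25
Round 4 (k=46): L=25 R=102

Answer: 25 102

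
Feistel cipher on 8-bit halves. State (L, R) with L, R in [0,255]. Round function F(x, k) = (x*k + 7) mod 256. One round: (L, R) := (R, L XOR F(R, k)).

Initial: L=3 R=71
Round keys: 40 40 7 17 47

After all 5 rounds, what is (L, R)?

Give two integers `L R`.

Answer: 146 46

Derivation:
Round 1 (k=40): L=71 R=28
Round 2 (k=40): L=28 R=32
Round 3 (k=7): L=32 R=251
Round 4 (k=17): L=251 R=146
Round 5 (k=47): L=146 R=46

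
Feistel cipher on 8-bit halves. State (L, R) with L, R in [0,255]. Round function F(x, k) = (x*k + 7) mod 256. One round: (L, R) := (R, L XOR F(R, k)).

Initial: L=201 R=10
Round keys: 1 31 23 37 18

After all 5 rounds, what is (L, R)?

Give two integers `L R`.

Answer: 244 173

Derivation:
Round 1 (k=1): L=10 R=216
Round 2 (k=31): L=216 R=37
Round 3 (k=23): L=37 R=130
Round 4 (k=37): L=130 R=244
Round 5 (k=18): L=244 R=173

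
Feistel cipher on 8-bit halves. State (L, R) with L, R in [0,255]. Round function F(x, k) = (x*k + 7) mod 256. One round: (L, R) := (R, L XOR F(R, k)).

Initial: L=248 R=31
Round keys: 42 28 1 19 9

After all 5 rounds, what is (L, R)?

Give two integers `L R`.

Answer: 69 130

Derivation:
Round 1 (k=42): L=31 R=229
Round 2 (k=28): L=229 R=12
Round 3 (k=1): L=12 R=246
Round 4 (k=19): L=246 R=69
Round 5 (k=9): L=69 R=130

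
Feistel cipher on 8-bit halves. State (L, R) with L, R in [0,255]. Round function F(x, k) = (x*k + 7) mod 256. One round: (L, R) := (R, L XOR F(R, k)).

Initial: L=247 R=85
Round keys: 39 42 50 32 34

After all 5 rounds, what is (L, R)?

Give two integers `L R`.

Round 1 (k=39): L=85 R=13
Round 2 (k=42): L=13 R=124
Round 3 (k=50): L=124 R=50
Round 4 (k=32): L=50 R=59
Round 5 (k=34): L=59 R=239

Answer: 59 239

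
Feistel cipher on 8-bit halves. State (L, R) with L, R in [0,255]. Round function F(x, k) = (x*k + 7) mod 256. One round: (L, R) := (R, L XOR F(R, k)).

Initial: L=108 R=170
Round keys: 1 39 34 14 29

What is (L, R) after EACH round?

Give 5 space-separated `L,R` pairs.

Round 1 (k=1): L=170 R=221
Round 2 (k=39): L=221 R=24
Round 3 (k=34): L=24 R=234
Round 4 (k=14): L=234 R=203
Round 5 (k=29): L=203 R=236

Answer: 170,221 221,24 24,234 234,203 203,236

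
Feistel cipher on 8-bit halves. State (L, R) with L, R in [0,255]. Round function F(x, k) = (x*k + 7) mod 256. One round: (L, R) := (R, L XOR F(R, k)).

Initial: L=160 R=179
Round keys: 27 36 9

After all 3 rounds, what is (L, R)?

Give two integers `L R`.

Round 1 (k=27): L=179 R=72
Round 2 (k=36): L=72 R=148
Round 3 (k=9): L=148 R=115

Answer: 148 115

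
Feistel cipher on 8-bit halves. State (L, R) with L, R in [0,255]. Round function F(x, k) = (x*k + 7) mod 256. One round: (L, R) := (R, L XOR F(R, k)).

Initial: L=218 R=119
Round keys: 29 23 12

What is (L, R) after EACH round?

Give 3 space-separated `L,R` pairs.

Round 1 (k=29): L=119 R=88
Round 2 (k=23): L=88 R=152
Round 3 (k=12): L=152 R=127

Answer: 119,88 88,152 152,127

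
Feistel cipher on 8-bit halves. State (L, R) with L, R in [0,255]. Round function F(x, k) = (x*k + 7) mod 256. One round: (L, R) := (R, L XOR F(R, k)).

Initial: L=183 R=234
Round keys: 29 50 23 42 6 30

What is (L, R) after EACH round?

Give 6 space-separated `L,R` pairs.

Round 1 (k=29): L=234 R=62
Round 2 (k=50): L=62 R=201
Round 3 (k=23): L=201 R=40
Round 4 (k=42): L=40 R=94
Round 5 (k=6): L=94 R=19
Round 6 (k=30): L=19 R=31

Answer: 234,62 62,201 201,40 40,94 94,19 19,31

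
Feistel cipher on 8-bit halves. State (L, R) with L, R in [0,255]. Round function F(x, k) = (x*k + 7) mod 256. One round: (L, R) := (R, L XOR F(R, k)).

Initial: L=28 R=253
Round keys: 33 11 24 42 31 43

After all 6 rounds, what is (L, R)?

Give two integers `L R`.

Round 1 (k=33): L=253 R=184
Round 2 (k=11): L=184 R=18
Round 3 (k=24): L=18 R=15
Round 4 (k=42): L=15 R=111
Round 5 (k=31): L=111 R=119
Round 6 (k=43): L=119 R=107

Answer: 119 107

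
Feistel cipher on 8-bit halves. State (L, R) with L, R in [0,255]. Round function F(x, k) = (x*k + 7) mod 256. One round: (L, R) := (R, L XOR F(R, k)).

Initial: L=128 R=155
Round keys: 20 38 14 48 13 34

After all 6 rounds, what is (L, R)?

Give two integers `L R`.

Round 1 (k=20): L=155 R=163
Round 2 (k=38): L=163 R=162
Round 3 (k=14): L=162 R=64
Round 4 (k=48): L=64 R=165
Round 5 (k=13): L=165 R=40
Round 6 (k=34): L=40 R=242

Answer: 40 242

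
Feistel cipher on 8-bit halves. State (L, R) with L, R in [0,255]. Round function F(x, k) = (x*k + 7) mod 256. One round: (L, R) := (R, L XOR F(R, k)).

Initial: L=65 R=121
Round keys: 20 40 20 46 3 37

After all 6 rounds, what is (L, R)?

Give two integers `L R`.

Answer: 245 179

Derivation:
Round 1 (k=20): L=121 R=58
Round 2 (k=40): L=58 R=110
Round 3 (k=20): L=110 R=165
Round 4 (k=46): L=165 R=195
Round 5 (k=3): L=195 R=245
Round 6 (k=37): L=245 R=179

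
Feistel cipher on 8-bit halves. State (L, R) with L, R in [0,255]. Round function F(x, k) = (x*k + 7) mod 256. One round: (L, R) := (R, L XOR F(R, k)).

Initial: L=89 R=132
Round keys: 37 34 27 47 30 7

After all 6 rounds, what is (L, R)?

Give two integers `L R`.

Answer: 37 204

Derivation:
Round 1 (k=37): L=132 R=66
Round 2 (k=34): L=66 R=79
Round 3 (k=27): L=79 R=30
Round 4 (k=47): L=30 R=198
Round 5 (k=30): L=198 R=37
Round 6 (k=7): L=37 R=204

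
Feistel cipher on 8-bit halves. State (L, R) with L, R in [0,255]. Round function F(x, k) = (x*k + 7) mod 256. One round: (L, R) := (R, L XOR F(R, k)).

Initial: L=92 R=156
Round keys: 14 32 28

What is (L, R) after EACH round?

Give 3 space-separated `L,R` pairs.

Answer: 156,211 211,251 251,168

Derivation:
Round 1 (k=14): L=156 R=211
Round 2 (k=32): L=211 R=251
Round 3 (k=28): L=251 R=168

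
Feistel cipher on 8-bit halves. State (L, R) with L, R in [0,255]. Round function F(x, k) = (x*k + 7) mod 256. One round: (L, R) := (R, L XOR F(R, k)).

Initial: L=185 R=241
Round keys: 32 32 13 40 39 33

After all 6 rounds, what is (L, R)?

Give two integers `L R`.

Round 1 (k=32): L=241 R=158
Round 2 (k=32): L=158 R=54
Round 3 (k=13): L=54 R=91
Round 4 (k=40): L=91 R=9
Round 5 (k=39): L=9 R=61
Round 6 (k=33): L=61 R=237

Answer: 61 237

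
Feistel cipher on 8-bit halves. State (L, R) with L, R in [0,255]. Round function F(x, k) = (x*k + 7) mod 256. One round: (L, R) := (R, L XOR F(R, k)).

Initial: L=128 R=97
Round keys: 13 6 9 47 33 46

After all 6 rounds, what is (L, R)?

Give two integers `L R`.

Answer: 238 131

Derivation:
Round 1 (k=13): L=97 R=116
Round 2 (k=6): L=116 R=222
Round 3 (k=9): L=222 R=161
Round 4 (k=47): L=161 R=72
Round 5 (k=33): L=72 R=238
Round 6 (k=46): L=238 R=131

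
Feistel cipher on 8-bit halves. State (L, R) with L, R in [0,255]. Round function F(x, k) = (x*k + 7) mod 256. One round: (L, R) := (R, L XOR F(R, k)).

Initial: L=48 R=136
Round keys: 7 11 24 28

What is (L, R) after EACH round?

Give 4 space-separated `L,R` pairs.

Round 1 (k=7): L=136 R=143
Round 2 (k=11): L=143 R=164
Round 3 (k=24): L=164 R=232
Round 4 (k=28): L=232 R=195

Answer: 136,143 143,164 164,232 232,195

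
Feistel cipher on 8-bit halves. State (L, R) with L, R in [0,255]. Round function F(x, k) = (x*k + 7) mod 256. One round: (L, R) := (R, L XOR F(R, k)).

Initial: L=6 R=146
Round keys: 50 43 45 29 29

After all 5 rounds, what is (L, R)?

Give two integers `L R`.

Round 1 (k=50): L=146 R=141
Round 2 (k=43): L=141 R=36
Round 3 (k=45): L=36 R=214
Round 4 (k=29): L=214 R=97
Round 5 (k=29): L=97 R=210

Answer: 97 210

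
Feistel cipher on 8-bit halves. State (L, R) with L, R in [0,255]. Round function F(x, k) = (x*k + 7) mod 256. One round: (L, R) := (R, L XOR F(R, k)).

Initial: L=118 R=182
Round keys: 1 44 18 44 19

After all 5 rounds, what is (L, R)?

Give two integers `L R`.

Answer: 34 215

Derivation:
Round 1 (k=1): L=182 R=203
Round 2 (k=44): L=203 R=93
Round 3 (k=18): L=93 R=90
Round 4 (k=44): L=90 R=34
Round 5 (k=19): L=34 R=215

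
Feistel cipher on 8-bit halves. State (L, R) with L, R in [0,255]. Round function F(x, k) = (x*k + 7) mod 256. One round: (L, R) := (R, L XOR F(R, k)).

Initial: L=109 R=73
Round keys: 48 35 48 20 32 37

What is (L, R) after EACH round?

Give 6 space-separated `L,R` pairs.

Round 1 (k=48): L=73 R=218
Round 2 (k=35): L=218 R=156
Round 3 (k=48): L=156 R=157
Round 4 (k=20): L=157 R=215
Round 5 (k=32): L=215 R=122
Round 6 (k=37): L=122 R=126

Answer: 73,218 218,156 156,157 157,215 215,122 122,126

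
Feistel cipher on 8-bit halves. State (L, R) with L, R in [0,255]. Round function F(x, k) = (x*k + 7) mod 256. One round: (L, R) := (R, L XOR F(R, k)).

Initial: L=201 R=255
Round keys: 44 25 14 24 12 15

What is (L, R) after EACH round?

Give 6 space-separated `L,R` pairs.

Answer: 255,18 18,54 54,233 233,233 233,26 26,100

Derivation:
Round 1 (k=44): L=255 R=18
Round 2 (k=25): L=18 R=54
Round 3 (k=14): L=54 R=233
Round 4 (k=24): L=233 R=233
Round 5 (k=12): L=233 R=26
Round 6 (k=15): L=26 R=100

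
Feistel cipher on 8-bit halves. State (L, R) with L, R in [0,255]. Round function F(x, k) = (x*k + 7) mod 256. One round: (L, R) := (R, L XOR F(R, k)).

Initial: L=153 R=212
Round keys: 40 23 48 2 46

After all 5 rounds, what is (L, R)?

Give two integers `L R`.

Answer: 84 214

Derivation:
Round 1 (k=40): L=212 R=190
Round 2 (k=23): L=190 R=205
Round 3 (k=48): L=205 R=201
Round 4 (k=2): L=201 R=84
Round 5 (k=46): L=84 R=214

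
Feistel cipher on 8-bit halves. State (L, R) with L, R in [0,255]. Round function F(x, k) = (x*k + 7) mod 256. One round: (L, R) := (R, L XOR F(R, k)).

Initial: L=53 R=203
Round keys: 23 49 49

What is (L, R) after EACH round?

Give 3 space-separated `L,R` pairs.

Answer: 203,113 113,99 99,139

Derivation:
Round 1 (k=23): L=203 R=113
Round 2 (k=49): L=113 R=99
Round 3 (k=49): L=99 R=139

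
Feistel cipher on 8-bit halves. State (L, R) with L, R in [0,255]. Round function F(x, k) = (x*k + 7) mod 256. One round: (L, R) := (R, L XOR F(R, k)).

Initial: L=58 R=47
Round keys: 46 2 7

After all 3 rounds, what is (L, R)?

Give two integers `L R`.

Round 1 (k=46): L=47 R=67
Round 2 (k=2): L=67 R=162
Round 3 (k=7): L=162 R=54

Answer: 162 54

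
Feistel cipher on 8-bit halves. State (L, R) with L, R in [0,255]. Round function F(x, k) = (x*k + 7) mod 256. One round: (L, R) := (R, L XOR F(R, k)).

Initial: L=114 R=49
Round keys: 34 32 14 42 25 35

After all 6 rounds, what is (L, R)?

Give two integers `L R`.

Answer: 48 70

Derivation:
Round 1 (k=34): L=49 R=251
Round 2 (k=32): L=251 R=86
Round 3 (k=14): L=86 R=64
Round 4 (k=42): L=64 R=209
Round 5 (k=25): L=209 R=48
Round 6 (k=35): L=48 R=70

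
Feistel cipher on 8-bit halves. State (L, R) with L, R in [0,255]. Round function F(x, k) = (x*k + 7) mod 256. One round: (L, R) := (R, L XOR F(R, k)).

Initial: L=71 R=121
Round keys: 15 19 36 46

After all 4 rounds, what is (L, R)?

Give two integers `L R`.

Round 1 (k=15): L=121 R=89
Round 2 (k=19): L=89 R=219
Round 3 (k=36): L=219 R=138
Round 4 (k=46): L=138 R=8

Answer: 138 8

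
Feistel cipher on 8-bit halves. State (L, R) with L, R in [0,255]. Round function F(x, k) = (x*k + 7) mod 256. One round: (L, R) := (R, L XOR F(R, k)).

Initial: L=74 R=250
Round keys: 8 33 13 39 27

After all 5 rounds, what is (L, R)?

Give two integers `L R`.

Round 1 (k=8): L=250 R=157
Round 2 (k=33): L=157 R=190
Round 3 (k=13): L=190 R=48
Round 4 (k=39): L=48 R=233
Round 5 (k=27): L=233 R=170

Answer: 233 170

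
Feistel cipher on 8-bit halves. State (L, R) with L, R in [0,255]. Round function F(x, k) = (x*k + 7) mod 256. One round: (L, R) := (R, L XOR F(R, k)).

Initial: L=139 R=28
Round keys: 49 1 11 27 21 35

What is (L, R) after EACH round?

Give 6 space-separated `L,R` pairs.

Answer: 28,232 232,243 243,144 144,196 196,139 139,204

Derivation:
Round 1 (k=49): L=28 R=232
Round 2 (k=1): L=232 R=243
Round 3 (k=11): L=243 R=144
Round 4 (k=27): L=144 R=196
Round 5 (k=21): L=196 R=139
Round 6 (k=35): L=139 R=204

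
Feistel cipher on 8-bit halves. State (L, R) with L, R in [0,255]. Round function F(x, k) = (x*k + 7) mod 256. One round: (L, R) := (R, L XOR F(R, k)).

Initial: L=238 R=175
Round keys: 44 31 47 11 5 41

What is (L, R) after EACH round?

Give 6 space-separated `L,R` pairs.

Round 1 (k=44): L=175 R=245
Round 2 (k=31): L=245 R=29
Round 3 (k=47): L=29 R=175
Round 4 (k=11): L=175 R=145
Round 5 (k=5): L=145 R=115
Round 6 (k=41): L=115 R=227

Answer: 175,245 245,29 29,175 175,145 145,115 115,227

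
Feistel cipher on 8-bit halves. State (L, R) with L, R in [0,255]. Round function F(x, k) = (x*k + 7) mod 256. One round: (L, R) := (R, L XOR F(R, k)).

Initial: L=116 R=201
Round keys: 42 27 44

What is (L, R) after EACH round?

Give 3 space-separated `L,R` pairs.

Answer: 201,117 117,151 151,142

Derivation:
Round 1 (k=42): L=201 R=117
Round 2 (k=27): L=117 R=151
Round 3 (k=44): L=151 R=142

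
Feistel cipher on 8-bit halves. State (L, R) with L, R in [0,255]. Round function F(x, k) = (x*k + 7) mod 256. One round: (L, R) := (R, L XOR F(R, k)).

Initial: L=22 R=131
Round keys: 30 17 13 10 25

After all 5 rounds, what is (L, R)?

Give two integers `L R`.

Answer: 96 128

Derivation:
Round 1 (k=30): L=131 R=119
Round 2 (k=17): L=119 R=109
Round 3 (k=13): L=109 R=231
Round 4 (k=10): L=231 R=96
Round 5 (k=25): L=96 R=128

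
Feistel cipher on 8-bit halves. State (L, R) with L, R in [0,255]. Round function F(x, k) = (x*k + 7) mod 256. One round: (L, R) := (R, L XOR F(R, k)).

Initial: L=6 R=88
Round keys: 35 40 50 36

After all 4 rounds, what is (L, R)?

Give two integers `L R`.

Round 1 (k=35): L=88 R=9
Round 2 (k=40): L=9 R=55
Round 3 (k=50): L=55 R=204
Round 4 (k=36): L=204 R=128

Answer: 204 128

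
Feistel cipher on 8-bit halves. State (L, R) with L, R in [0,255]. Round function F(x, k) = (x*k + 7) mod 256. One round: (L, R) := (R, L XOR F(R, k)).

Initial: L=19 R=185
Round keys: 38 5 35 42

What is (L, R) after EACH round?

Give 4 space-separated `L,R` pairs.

Answer: 185,110 110,148 148,45 45,253

Derivation:
Round 1 (k=38): L=185 R=110
Round 2 (k=5): L=110 R=148
Round 3 (k=35): L=148 R=45
Round 4 (k=42): L=45 R=253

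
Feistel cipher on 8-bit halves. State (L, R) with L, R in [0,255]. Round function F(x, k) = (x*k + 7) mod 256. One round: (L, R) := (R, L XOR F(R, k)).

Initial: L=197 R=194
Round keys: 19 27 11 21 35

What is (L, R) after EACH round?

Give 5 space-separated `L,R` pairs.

Round 1 (k=19): L=194 R=168
Round 2 (k=27): L=168 R=125
Round 3 (k=11): L=125 R=206
Round 4 (k=21): L=206 R=144
Round 5 (k=35): L=144 R=121

Answer: 194,168 168,125 125,206 206,144 144,121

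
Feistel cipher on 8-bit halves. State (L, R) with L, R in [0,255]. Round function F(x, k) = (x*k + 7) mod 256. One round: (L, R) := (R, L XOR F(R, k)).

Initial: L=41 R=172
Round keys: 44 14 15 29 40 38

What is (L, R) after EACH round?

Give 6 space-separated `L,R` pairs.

Answer: 172,190 190,199 199,14 14,90 90,25 25,231

Derivation:
Round 1 (k=44): L=172 R=190
Round 2 (k=14): L=190 R=199
Round 3 (k=15): L=199 R=14
Round 4 (k=29): L=14 R=90
Round 5 (k=40): L=90 R=25
Round 6 (k=38): L=25 R=231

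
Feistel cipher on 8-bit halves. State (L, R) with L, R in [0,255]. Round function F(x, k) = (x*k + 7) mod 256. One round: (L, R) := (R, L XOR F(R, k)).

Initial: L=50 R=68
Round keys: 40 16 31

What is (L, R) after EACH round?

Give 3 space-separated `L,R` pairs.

Answer: 68,149 149,19 19,193

Derivation:
Round 1 (k=40): L=68 R=149
Round 2 (k=16): L=149 R=19
Round 3 (k=31): L=19 R=193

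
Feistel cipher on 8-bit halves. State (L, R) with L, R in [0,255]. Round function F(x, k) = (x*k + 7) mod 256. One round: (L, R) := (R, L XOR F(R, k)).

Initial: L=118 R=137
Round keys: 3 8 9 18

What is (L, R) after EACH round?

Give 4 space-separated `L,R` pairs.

Answer: 137,212 212,46 46,113 113,215

Derivation:
Round 1 (k=3): L=137 R=212
Round 2 (k=8): L=212 R=46
Round 3 (k=9): L=46 R=113
Round 4 (k=18): L=113 R=215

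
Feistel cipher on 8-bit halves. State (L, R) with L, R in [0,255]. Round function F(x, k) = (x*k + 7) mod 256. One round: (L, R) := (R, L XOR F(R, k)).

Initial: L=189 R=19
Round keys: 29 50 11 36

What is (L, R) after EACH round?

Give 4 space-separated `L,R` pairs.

Round 1 (k=29): L=19 R=147
Round 2 (k=50): L=147 R=174
Round 3 (k=11): L=174 R=18
Round 4 (k=36): L=18 R=33

Answer: 19,147 147,174 174,18 18,33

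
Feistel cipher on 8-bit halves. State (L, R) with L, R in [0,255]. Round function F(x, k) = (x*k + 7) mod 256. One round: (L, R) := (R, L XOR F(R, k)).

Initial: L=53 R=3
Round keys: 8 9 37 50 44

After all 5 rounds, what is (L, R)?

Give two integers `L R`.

Round 1 (k=8): L=3 R=42
Round 2 (k=9): L=42 R=130
Round 3 (k=37): L=130 R=251
Round 4 (k=50): L=251 R=143
Round 5 (k=44): L=143 R=96

Answer: 143 96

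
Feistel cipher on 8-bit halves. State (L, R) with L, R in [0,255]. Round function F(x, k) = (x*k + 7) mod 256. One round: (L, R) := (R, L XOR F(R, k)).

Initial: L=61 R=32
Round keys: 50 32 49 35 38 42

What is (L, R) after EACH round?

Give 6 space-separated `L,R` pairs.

Round 1 (k=50): L=32 R=122
Round 2 (k=32): L=122 R=103
Round 3 (k=49): L=103 R=196
Round 4 (k=35): L=196 R=180
Round 5 (k=38): L=180 R=123
Round 6 (k=42): L=123 R=129

Answer: 32,122 122,103 103,196 196,180 180,123 123,129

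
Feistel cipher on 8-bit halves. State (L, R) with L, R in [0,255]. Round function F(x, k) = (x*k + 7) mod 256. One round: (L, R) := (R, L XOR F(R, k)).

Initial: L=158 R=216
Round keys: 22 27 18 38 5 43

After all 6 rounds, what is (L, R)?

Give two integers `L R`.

Answer: 30 160

Derivation:
Round 1 (k=22): L=216 R=9
Round 2 (k=27): L=9 R=34
Round 3 (k=18): L=34 R=98
Round 4 (k=38): L=98 R=177
Round 5 (k=5): L=177 R=30
Round 6 (k=43): L=30 R=160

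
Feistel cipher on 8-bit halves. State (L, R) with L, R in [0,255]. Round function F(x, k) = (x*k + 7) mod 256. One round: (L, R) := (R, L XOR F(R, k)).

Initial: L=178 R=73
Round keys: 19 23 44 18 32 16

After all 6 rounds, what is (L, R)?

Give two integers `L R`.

Round 1 (k=19): L=73 R=192
Round 2 (k=23): L=192 R=14
Round 3 (k=44): L=14 R=175
Round 4 (k=18): L=175 R=91
Round 5 (k=32): L=91 R=200
Round 6 (k=16): L=200 R=220

Answer: 200 220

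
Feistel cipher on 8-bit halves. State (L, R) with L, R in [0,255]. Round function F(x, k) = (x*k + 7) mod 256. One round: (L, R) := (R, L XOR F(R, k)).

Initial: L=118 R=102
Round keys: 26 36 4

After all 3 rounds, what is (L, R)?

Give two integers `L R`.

Round 1 (k=26): L=102 R=21
Round 2 (k=36): L=21 R=157
Round 3 (k=4): L=157 R=110

Answer: 157 110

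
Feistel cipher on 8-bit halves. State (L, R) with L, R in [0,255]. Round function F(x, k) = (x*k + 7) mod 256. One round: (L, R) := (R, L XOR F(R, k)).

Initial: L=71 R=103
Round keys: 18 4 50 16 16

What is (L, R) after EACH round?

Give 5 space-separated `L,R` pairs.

Answer: 103,2 2,104 104,85 85,63 63,162

Derivation:
Round 1 (k=18): L=103 R=2
Round 2 (k=4): L=2 R=104
Round 3 (k=50): L=104 R=85
Round 4 (k=16): L=85 R=63
Round 5 (k=16): L=63 R=162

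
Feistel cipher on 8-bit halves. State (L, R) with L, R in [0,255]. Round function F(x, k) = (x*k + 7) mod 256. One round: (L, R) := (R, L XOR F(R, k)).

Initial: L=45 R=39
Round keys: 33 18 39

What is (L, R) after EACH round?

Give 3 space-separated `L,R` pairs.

Round 1 (k=33): L=39 R=35
Round 2 (k=18): L=35 R=90
Round 3 (k=39): L=90 R=158

Answer: 39,35 35,90 90,158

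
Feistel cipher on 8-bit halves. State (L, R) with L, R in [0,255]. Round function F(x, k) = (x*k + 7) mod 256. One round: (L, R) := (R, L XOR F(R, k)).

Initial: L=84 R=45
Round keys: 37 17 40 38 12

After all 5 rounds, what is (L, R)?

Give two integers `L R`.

Answer: 103 48

Derivation:
Round 1 (k=37): L=45 R=220
Round 2 (k=17): L=220 R=142
Round 3 (k=40): L=142 R=235
Round 4 (k=38): L=235 R=103
Round 5 (k=12): L=103 R=48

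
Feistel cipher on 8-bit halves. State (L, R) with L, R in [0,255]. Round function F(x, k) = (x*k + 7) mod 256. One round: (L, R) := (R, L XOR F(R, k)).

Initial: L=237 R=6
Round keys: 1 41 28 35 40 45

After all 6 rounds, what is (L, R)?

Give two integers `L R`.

Round 1 (k=1): L=6 R=224
Round 2 (k=41): L=224 R=225
Round 3 (k=28): L=225 R=67
Round 4 (k=35): L=67 R=209
Round 5 (k=40): L=209 R=236
Round 6 (k=45): L=236 R=82

Answer: 236 82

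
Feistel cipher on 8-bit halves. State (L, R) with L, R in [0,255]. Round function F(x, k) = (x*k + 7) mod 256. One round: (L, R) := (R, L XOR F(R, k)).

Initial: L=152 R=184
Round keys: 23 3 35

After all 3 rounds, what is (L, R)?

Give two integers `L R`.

Round 1 (k=23): L=184 R=23
Round 2 (k=3): L=23 R=244
Round 3 (k=35): L=244 R=116

Answer: 244 116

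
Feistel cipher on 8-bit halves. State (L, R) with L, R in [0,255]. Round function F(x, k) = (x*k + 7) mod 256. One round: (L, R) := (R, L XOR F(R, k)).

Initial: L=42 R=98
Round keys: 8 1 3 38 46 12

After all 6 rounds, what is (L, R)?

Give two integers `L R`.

Answer: 1 42

Derivation:
Round 1 (k=8): L=98 R=61
Round 2 (k=1): L=61 R=38
Round 3 (k=3): L=38 R=68
Round 4 (k=38): L=68 R=57
Round 5 (k=46): L=57 R=1
Round 6 (k=12): L=1 R=42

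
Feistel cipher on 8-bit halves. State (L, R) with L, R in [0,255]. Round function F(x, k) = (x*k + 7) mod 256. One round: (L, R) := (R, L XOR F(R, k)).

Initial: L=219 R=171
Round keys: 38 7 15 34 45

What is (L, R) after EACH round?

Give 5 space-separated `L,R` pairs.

Round 1 (k=38): L=171 R=178
Round 2 (k=7): L=178 R=78
Round 3 (k=15): L=78 R=43
Round 4 (k=34): L=43 R=243
Round 5 (k=45): L=243 R=149

Answer: 171,178 178,78 78,43 43,243 243,149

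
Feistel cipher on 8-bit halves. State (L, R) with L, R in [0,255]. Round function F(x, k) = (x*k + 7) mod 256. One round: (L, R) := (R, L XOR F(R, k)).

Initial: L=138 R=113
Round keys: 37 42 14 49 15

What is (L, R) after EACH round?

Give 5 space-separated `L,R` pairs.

Round 1 (k=37): L=113 R=214
Round 2 (k=42): L=214 R=82
Round 3 (k=14): L=82 R=85
Round 4 (k=49): L=85 R=30
Round 5 (k=15): L=30 R=156

Answer: 113,214 214,82 82,85 85,30 30,156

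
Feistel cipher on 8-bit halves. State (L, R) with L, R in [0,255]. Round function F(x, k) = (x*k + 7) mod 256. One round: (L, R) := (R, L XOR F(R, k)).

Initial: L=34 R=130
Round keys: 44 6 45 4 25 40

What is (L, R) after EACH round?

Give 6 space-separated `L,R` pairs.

Answer: 130,125 125,119 119,143 143,52 52,148 148,19

Derivation:
Round 1 (k=44): L=130 R=125
Round 2 (k=6): L=125 R=119
Round 3 (k=45): L=119 R=143
Round 4 (k=4): L=143 R=52
Round 5 (k=25): L=52 R=148
Round 6 (k=40): L=148 R=19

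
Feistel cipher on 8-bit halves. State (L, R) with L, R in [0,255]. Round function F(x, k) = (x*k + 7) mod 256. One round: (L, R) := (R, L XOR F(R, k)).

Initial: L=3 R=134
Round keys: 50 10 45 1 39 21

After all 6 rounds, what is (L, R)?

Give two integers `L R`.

Round 1 (k=50): L=134 R=48
Round 2 (k=10): L=48 R=97
Round 3 (k=45): L=97 R=36
Round 4 (k=1): L=36 R=74
Round 5 (k=39): L=74 R=105
Round 6 (k=21): L=105 R=238

Answer: 105 238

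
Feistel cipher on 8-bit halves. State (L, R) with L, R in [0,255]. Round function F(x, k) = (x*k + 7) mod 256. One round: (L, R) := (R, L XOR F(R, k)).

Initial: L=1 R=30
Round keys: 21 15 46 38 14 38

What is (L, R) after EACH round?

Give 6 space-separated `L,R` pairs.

Round 1 (k=21): L=30 R=124
Round 2 (k=15): L=124 R=85
Round 3 (k=46): L=85 R=49
Round 4 (k=38): L=49 R=24
Round 5 (k=14): L=24 R=102
Round 6 (k=38): L=102 R=51

Answer: 30,124 124,85 85,49 49,24 24,102 102,51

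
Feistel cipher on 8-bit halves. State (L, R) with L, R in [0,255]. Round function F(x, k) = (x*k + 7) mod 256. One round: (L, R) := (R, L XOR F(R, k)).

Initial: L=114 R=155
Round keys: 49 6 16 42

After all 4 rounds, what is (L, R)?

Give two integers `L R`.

Round 1 (k=49): L=155 R=192
Round 2 (k=6): L=192 R=28
Round 3 (k=16): L=28 R=7
Round 4 (k=42): L=7 R=49

Answer: 7 49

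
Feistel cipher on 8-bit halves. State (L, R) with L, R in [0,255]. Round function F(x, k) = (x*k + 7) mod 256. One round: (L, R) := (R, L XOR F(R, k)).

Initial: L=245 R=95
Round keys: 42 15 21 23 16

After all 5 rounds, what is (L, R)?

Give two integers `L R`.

Answer: 0 40

Derivation:
Round 1 (k=42): L=95 R=104
Round 2 (k=15): L=104 R=64
Round 3 (k=21): L=64 R=47
Round 4 (k=23): L=47 R=0
Round 5 (k=16): L=0 R=40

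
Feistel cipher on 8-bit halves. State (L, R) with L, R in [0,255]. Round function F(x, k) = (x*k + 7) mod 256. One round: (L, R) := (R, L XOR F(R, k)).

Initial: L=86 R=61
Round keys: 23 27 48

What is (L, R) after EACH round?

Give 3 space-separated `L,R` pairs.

Answer: 61,212 212,94 94,115

Derivation:
Round 1 (k=23): L=61 R=212
Round 2 (k=27): L=212 R=94
Round 3 (k=48): L=94 R=115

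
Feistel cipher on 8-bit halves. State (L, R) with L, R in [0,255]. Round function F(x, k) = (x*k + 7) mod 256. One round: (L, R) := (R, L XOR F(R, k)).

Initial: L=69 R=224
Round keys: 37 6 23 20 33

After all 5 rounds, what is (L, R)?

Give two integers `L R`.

Answer: 236 205

Derivation:
Round 1 (k=37): L=224 R=34
Round 2 (k=6): L=34 R=51
Round 3 (k=23): L=51 R=190
Round 4 (k=20): L=190 R=236
Round 5 (k=33): L=236 R=205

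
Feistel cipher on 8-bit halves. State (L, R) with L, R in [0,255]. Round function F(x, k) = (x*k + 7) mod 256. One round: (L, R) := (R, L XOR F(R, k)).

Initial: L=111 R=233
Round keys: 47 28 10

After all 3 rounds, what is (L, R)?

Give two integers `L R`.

Round 1 (k=47): L=233 R=161
Round 2 (k=28): L=161 R=74
Round 3 (k=10): L=74 R=74

Answer: 74 74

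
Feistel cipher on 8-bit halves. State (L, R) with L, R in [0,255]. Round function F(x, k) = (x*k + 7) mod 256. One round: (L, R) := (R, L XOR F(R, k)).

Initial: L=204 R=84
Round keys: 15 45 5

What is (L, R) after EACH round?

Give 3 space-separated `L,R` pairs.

Round 1 (k=15): L=84 R=63
Round 2 (k=45): L=63 R=78
Round 3 (k=5): L=78 R=178

Answer: 84,63 63,78 78,178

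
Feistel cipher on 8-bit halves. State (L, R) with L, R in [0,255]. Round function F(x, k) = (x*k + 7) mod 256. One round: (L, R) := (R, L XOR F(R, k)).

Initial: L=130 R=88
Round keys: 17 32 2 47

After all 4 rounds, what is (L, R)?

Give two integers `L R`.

Answer: 88 208

Derivation:
Round 1 (k=17): L=88 R=93
Round 2 (k=32): L=93 R=255
Round 3 (k=2): L=255 R=88
Round 4 (k=47): L=88 R=208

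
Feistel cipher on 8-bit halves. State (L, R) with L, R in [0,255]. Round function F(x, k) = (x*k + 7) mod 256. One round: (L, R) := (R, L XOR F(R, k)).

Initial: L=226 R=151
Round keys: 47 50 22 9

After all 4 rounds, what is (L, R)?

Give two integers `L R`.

Round 1 (k=47): L=151 R=34
Round 2 (k=50): L=34 R=60
Round 3 (k=22): L=60 R=13
Round 4 (k=9): L=13 R=64

Answer: 13 64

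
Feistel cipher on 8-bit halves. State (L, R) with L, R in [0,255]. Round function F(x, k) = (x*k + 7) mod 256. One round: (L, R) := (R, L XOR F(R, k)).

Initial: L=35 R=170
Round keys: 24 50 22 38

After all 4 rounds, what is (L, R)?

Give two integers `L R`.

Answer: 33 40

Derivation:
Round 1 (k=24): L=170 R=212
Round 2 (k=50): L=212 R=197
Round 3 (k=22): L=197 R=33
Round 4 (k=38): L=33 R=40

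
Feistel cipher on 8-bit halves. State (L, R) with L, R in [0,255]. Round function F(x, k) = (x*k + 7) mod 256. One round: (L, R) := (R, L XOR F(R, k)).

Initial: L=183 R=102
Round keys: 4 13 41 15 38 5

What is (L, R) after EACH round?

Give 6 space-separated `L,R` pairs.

Round 1 (k=4): L=102 R=40
Round 2 (k=13): L=40 R=105
Round 3 (k=41): L=105 R=240
Round 4 (k=15): L=240 R=126
Round 5 (k=38): L=126 R=75
Round 6 (k=5): L=75 R=0

Answer: 102,40 40,105 105,240 240,126 126,75 75,0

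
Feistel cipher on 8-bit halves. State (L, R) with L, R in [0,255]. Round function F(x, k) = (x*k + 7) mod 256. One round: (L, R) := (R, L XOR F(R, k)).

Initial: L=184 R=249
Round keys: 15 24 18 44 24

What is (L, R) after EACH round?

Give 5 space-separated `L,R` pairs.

Answer: 249,38 38,110 110,229 229,13 13,218

Derivation:
Round 1 (k=15): L=249 R=38
Round 2 (k=24): L=38 R=110
Round 3 (k=18): L=110 R=229
Round 4 (k=44): L=229 R=13
Round 5 (k=24): L=13 R=218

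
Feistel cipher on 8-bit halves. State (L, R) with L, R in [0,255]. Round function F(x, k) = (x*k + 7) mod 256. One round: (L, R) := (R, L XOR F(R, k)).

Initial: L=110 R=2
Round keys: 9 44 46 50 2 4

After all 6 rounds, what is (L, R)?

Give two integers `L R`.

Answer: 217 217

Derivation:
Round 1 (k=9): L=2 R=119
Round 2 (k=44): L=119 R=121
Round 3 (k=46): L=121 R=178
Round 4 (k=50): L=178 R=178
Round 5 (k=2): L=178 R=217
Round 6 (k=4): L=217 R=217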